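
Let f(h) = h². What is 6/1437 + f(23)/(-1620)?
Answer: -250151/775980 ≈ -0.32237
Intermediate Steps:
6/1437 + f(23)/(-1620) = 6/1437 + 23²/(-1620) = 6*(1/1437) + 529*(-1/1620) = 2/479 - 529/1620 = -250151/775980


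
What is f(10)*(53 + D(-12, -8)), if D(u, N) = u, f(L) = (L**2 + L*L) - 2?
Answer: 8118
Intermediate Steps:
f(L) = -2 + 2*L**2 (f(L) = (L**2 + L**2) - 2 = 2*L**2 - 2 = -2 + 2*L**2)
f(10)*(53 + D(-12, -8)) = (-2 + 2*10**2)*(53 - 12) = (-2 + 2*100)*41 = (-2 + 200)*41 = 198*41 = 8118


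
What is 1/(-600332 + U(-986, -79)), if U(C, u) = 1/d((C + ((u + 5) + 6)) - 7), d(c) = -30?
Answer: -30/18009961 ≈ -1.6657e-6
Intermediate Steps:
U(C, u) = -1/30 (U(C, u) = 1/(-30) = -1/30)
1/(-600332 + U(-986, -79)) = 1/(-600332 - 1/30) = 1/(-18009961/30) = -30/18009961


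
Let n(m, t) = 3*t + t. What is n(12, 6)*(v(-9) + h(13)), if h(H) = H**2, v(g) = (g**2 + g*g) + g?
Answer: 7728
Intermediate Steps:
n(m, t) = 4*t
v(g) = g + 2*g**2 (v(g) = (g**2 + g**2) + g = 2*g**2 + g = g + 2*g**2)
n(12, 6)*(v(-9) + h(13)) = (4*6)*(-9*(1 + 2*(-9)) + 13**2) = 24*(-9*(1 - 18) + 169) = 24*(-9*(-17) + 169) = 24*(153 + 169) = 24*322 = 7728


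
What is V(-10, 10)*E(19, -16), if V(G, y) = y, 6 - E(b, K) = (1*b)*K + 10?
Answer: 3000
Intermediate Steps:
E(b, K) = -4 - K*b (E(b, K) = 6 - ((1*b)*K + 10) = 6 - (b*K + 10) = 6 - (K*b + 10) = 6 - (10 + K*b) = 6 + (-10 - K*b) = -4 - K*b)
V(-10, 10)*E(19, -16) = 10*(-4 - 1*(-16)*19) = 10*(-4 + 304) = 10*300 = 3000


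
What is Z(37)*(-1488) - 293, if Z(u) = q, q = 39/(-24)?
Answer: 2125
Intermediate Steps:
q = -13/8 (q = 39*(-1/24) = -13/8 ≈ -1.6250)
Z(u) = -13/8
Z(37)*(-1488) - 293 = -13/8*(-1488) - 293 = 2418 - 293 = 2125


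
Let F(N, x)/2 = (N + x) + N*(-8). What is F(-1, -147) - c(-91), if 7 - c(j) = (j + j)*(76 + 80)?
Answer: -28679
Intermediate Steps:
F(N, x) = -14*N + 2*x (F(N, x) = 2*((N + x) + N*(-8)) = 2*((N + x) - 8*N) = 2*(x - 7*N) = -14*N + 2*x)
c(j) = 7 - 312*j (c(j) = 7 - (j + j)*(76 + 80) = 7 - 2*j*156 = 7 - 312*j)
F(-1, -147) - c(-91) = (-14*(-1) + 2*(-147)) - (7 - 312*(-91)) = (14 - 294) - (7 + 28392) = -280 - 1*28399 = -280 - 28399 = -28679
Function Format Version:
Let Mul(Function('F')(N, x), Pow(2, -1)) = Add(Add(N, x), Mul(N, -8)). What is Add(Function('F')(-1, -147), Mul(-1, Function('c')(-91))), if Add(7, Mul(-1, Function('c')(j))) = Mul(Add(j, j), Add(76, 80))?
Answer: -28679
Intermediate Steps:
Function('F')(N, x) = Add(Mul(-14, N), Mul(2, x)) (Function('F')(N, x) = Mul(2, Add(Add(N, x), Mul(N, -8))) = Mul(2, Add(Add(N, x), Mul(-8, N))) = Mul(2, Add(x, Mul(-7, N))) = Add(Mul(-14, N), Mul(2, x)))
Function('c')(j) = Add(7, Mul(-312, j)) (Function('c')(j) = Add(7, Mul(-1, Mul(Add(j, j), Add(76, 80)))) = Add(7, Mul(-1, Mul(Mul(2, j), 156))) = Add(7, Mul(-1, Mul(312, j))) = Add(7, Mul(-312, j)))
Add(Function('F')(-1, -147), Mul(-1, Function('c')(-91))) = Add(Add(Mul(-14, -1), Mul(2, -147)), Mul(-1, Add(7, Mul(-312, -91)))) = Add(Add(14, -294), Mul(-1, Add(7, 28392))) = Add(-280, Mul(-1, 28399)) = Add(-280, -28399) = -28679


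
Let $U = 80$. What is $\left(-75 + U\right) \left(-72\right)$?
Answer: $-360$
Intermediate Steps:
$\left(-75 + U\right) \left(-72\right) = \left(-75 + 80\right) \left(-72\right) = 5 \left(-72\right) = -360$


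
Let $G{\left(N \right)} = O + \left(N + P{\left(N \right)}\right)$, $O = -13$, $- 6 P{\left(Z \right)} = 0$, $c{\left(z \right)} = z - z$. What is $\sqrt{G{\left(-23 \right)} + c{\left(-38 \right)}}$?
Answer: $6 i \approx 6.0 i$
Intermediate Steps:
$c{\left(z \right)} = 0$
$P{\left(Z \right)} = 0$ ($P{\left(Z \right)} = \left(- \frac{1}{6}\right) 0 = 0$)
$G{\left(N \right)} = -13 + N$ ($G{\left(N \right)} = -13 + \left(N + 0\right) = -13 + N$)
$\sqrt{G{\left(-23 \right)} + c{\left(-38 \right)}} = \sqrt{\left(-13 - 23\right) + 0} = \sqrt{-36 + 0} = \sqrt{-36} = 6 i$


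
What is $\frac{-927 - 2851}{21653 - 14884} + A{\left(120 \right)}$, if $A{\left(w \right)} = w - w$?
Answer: $- \frac{3778}{6769} \approx -0.55813$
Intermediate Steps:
$A{\left(w \right)} = 0$
$\frac{-927 - 2851}{21653 - 14884} + A{\left(120 \right)} = \frac{-927 - 2851}{21653 - 14884} + 0 = - \frac{3778}{6769} + 0 = - \frac{3778}{6769}$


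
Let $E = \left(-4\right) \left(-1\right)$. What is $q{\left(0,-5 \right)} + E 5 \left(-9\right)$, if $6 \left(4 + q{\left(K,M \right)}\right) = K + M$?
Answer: $- \frac{1109}{6} \approx -184.83$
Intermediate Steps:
$E = 4$
$q{\left(K,M \right)} = -4 + \frac{K}{6} + \frac{M}{6}$ ($q{\left(K,M \right)} = -4 + \frac{K + M}{6} = -4 + \left(\frac{K}{6} + \frac{M}{6}\right) = -4 + \frac{K}{6} + \frac{M}{6}$)
$q{\left(0,-5 \right)} + E 5 \left(-9\right) = \left(-4 + \frac{1}{6} \cdot 0 + \frac{1}{6} \left(-5\right)\right) + 4 \cdot 5 \left(-9\right) = \left(-4 + 0 - \frac{5}{6}\right) + 4 \left(-45\right) = - \frac{29}{6} - 180 = - \frac{1109}{6}$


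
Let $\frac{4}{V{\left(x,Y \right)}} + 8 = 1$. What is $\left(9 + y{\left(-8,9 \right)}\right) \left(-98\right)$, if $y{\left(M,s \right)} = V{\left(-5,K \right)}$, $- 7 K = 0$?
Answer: $-826$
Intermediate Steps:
$K = 0$ ($K = \left(- \frac{1}{7}\right) 0 = 0$)
$V{\left(x,Y \right)} = - \frac{4}{7}$ ($V{\left(x,Y \right)} = \frac{4}{-8 + 1} = \frac{4}{-7} = 4 \left(- \frac{1}{7}\right) = - \frac{4}{7}$)
$y{\left(M,s \right)} = - \frac{4}{7}$
$\left(9 + y{\left(-8,9 \right)}\right) \left(-98\right) = \left(9 - \frac{4}{7}\right) \left(-98\right) = \frac{59}{7} \left(-98\right) = -826$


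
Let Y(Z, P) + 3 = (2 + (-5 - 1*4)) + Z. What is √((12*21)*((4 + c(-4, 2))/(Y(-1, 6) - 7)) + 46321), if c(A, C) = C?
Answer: √46237 ≈ 215.03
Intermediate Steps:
Y(Z, P) = -10 + Z (Y(Z, P) = -3 + ((2 + (-5 - 1*4)) + Z) = -3 + ((2 + (-5 - 4)) + Z) = -3 + ((2 - 9) + Z) = -3 + (-7 + Z) = -10 + Z)
√((12*21)*((4 + c(-4, 2))/(Y(-1, 6) - 7)) + 46321) = √((12*21)*((4 + 2)/((-10 - 1) - 7)) + 46321) = √(252*(6/(-11 - 7)) + 46321) = √(252*(6/(-18)) + 46321) = √(252*(6*(-1/18)) + 46321) = √(252*(-⅓) + 46321) = √(-84 + 46321) = √46237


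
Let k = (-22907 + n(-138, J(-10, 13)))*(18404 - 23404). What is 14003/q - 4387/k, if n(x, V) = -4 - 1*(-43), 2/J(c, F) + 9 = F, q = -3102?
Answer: -72778028567/16121940000 ≈ -4.5142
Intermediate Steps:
J(c, F) = 2/(-9 + F)
n(x, V) = 39 (n(x, V) = -4 + 43 = 39)
k = 114340000 (k = (-22907 + 39)*(18404 - 23404) = -22868*(-5000) = 114340000)
14003/q - 4387/k = 14003/(-3102) - 4387/114340000 = 14003*(-1/3102) - 4387*1/114340000 = -1273/282 - 4387/114340000 = -72778028567/16121940000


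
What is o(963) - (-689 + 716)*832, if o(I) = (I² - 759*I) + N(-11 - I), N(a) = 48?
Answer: 174036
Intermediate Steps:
o(I) = 48 + I² - 759*I (o(I) = (I² - 759*I) + 48 = 48 + I² - 759*I)
o(963) - (-689 + 716)*832 = (48 + 963² - 759*963) - (-689 + 716)*832 = (48 + 927369 - 730917) - 27*832 = 196500 - 1*22464 = 196500 - 22464 = 174036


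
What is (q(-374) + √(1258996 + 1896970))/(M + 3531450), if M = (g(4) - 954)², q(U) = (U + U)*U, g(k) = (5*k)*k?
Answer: 139876/2147663 + √3155966/4295326 ≈ 0.065543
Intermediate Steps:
g(k) = 5*k²
q(U) = 2*U² (q(U) = (2*U)*U = 2*U²)
M = 763876 (M = (5*4² - 954)² = (5*16 - 954)² = (80 - 954)² = (-874)² = 763876)
(q(-374) + √(1258996 + 1896970))/(M + 3531450) = (2*(-374)² + √(1258996 + 1896970))/(763876 + 3531450) = (2*139876 + √3155966)/4295326 = (279752 + √3155966)*(1/4295326) = 139876/2147663 + √3155966/4295326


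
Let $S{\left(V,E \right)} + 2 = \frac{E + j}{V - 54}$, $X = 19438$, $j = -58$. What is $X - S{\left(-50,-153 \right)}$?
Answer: $\frac{2021549}{104} \approx 19438.0$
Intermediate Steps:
$S{\left(V,E \right)} = -2 + \frac{-58 + E}{-54 + V}$ ($S{\left(V,E \right)} = -2 + \frac{E - 58}{V - 54} = -2 + \frac{-58 + E}{-54 + V}$)
$X - S{\left(-50,-153 \right)} = 19438 - \frac{50 - 153 - -100}{-54 - 50} = 19438 - \frac{50 - 153 + 100}{-104} = 19438 - \left(- \frac{1}{104}\right) \left(-3\right) = 19438 - \frac{3}{104} = \frac{2021549}{104}$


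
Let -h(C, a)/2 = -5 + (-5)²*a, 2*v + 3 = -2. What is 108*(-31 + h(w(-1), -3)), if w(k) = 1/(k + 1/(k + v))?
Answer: 13932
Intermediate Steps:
v = -5/2 (v = -3/2 + (½)*(-2) = -3/2 - 1 = -5/2 ≈ -2.5000)
w(k) = 1/(k + 1/(-5/2 + k)) (w(k) = 1/(k + 1/(k - 5/2)) = 1/(k + 1/(-5/2 + k)))
h(C, a) = 10 - 50*a (h(C, a) = -2*(-5 + (-5)²*a) = -2*(-5 + 25*a) = 10 - 50*a)
108*(-31 + h(w(-1), -3)) = 108*(-31 + (10 - 50*(-3))) = 108*(-31 + (10 + 150)) = 108*(-31 + 160) = 108*129 = 13932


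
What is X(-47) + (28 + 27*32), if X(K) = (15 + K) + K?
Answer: 813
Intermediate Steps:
X(K) = 15 + 2*K
X(-47) + (28 + 27*32) = (15 + 2*(-47)) + (28 + 27*32) = (15 - 94) + (28 + 864) = -79 + 892 = 813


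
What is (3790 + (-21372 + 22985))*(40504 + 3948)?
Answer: 240174156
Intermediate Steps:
(3790 + (-21372 + 22985))*(40504 + 3948) = (3790 + 1613)*44452 = 5403*44452 = 240174156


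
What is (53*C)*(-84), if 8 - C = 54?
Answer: 204792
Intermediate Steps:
C = -46 (C = 8 - 1*54 = 8 - 54 = -46)
(53*C)*(-84) = (53*(-46))*(-84) = -2438*(-84) = 204792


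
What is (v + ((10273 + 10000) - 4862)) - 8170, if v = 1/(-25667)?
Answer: 185854746/25667 ≈ 7241.0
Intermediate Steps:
v = -1/25667 ≈ -3.8961e-5
(v + ((10273 + 10000) - 4862)) - 8170 = (-1/25667 + ((10273 + 10000) - 4862)) - 8170 = (-1/25667 + (20273 - 4862)) - 8170 = (-1/25667 + 15411) - 8170 = 395554136/25667 - 8170 = 185854746/25667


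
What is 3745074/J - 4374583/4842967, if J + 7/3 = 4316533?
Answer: -1118627818231/31357223359732 ≈ -0.035674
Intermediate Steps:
J = 12949592/3 (J = -7/3 + 4316533 = 12949592/3 ≈ 4.3165e+6)
3745074/J - 4374583/4842967 = 3745074/(12949592/3) - 4374583/4842967 = 3745074*(3/12949592) - 4374583*1/4842967 = 5617611/6474796 - 4374583/4842967 = -1118627818231/31357223359732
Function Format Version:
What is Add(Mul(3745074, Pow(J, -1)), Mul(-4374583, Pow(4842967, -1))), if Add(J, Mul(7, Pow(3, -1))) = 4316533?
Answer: Rational(-1118627818231, 31357223359732) ≈ -0.035674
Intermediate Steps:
J = Rational(12949592, 3) (J = Add(Rational(-7, 3), 4316533) = Rational(12949592, 3) ≈ 4.3165e+6)
Add(Mul(3745074, Pow(J, -1)), Mul(-4374583, Pow(4842967, -1))) = Add(Mul(3745074, Pow(Rational(12949592, 3), -1)), Mul(-4374583, Pow(4842967, -1))) = Add(Mul(3745074, Rational(3, 12949592)), Mul(-4374583, Rational(1, 4842967))) = Add(Rational(5617611, 6474796), Rational(-4374583, 4842967)) = Rational(-1118627818231, 31357223359732)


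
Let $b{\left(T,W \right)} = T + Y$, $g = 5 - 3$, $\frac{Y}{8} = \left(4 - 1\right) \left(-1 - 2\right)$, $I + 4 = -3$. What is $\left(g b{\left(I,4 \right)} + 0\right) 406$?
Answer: $-64148$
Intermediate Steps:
$I = -7$ ($I = -4 - 3 = -7$)
$Y = -72$ ($Y = 8 \left(4 - 1\right) \left(-1 - 2\right) = 8 \cdot 3 \left(-3\right) = 8 \left(-9\right) = -72$)
$g = 2$
$b{\left(T,W \right)} = -72 + T$ ($b{\left(T,W \right)} = T - 72 = -72 + T$)
$\left(g b{\left(I,4 \right)} + 0\right) 406 = \left(2 \left(-72 - 7\right) + 0\right) 406 = \left(2 \left(-79\right) + 0\right) 406 = \left(-158 + 0\right) 406 = \left(-158\right) 406 = -64148$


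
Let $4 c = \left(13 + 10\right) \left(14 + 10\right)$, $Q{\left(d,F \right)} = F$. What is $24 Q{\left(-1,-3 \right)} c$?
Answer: $-9936$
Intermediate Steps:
$c = 138$ ($c = \frac{\left(13 + 10\right) \left(14 + 10\right)}{4} = \frac{23 \cdot 24}{4} = \frac{1}{4} \cdot 552 = 138$)
$24 Q{\left(-1,-3 \right)} c = 24 \left(-3\right) 138 = \left(-72\right) 138 = -9936$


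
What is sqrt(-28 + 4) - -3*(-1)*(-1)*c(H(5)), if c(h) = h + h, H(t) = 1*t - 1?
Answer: 24 + 2*I*sqrt(6) ≈ 24.0 + 4.899*I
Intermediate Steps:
H(t) = -1 + t (H(t) = t - 1 = -1 + t)
c(h) = 2*h
sqrt(-28 + 4) - -3*(-1)*(-1)*c(H(5)) = sqrt(-28 + 4) - -3*(-1)*(-1)*2*(-1 + 5) = sqrt(-24) - 3*(-1)*2*4 = 2*I*sqrt(6) - (-3)*8 = 2*I*sqrt(6) - 1*(-24) = 2*I*sqrt(6) + 24 = 24 + 2*I*sqrt(6)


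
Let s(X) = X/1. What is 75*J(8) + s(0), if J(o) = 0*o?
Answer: 0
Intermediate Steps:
J(o) = 0
s(X) = X (s(X) = X*1 = X)
75*J(8) + s(0) = 75*0 + 0 = 0 + 0 = 0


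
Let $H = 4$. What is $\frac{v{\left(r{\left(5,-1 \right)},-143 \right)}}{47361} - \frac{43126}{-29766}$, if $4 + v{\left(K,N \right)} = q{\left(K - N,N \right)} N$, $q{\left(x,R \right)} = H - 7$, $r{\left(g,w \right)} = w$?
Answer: $\frac{114174502}{78319307} \approx 1.4578$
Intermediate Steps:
$q{\left(x,R \right)} = -3$ ($q{\left(x,R \right)} = 4 - 7 = -3$)
$v{\left(K,N \right)} = -4 - 3 N$
$\frac{v{\left(r{\left(5,-1 \right)},-143 \right)}}{47361} - \frac{43126}{-29766} = \frac{-4 - -429}{47361} - \frac{43126}{-29766} = \left(-4 + 429\right) \frac{1}{47361} - - \frac{21563}{14883} = 425 \cdot \frac{1}{47361} + \frac{21563}{14883} = \frac{425}{47361} + \frac{21563}{14883} = \frac{114174502}{78319307}$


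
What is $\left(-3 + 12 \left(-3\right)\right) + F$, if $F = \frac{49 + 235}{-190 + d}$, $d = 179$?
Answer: $- \frac{713}{11} \approx -64.818$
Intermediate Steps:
$F = - \frac{284}{11}$ ($F = \frac{49 + 235}{-190 + 179} = \frac{284}{-11} = 284 \left(- \frac{1}{11}\right) = - \frac{284}{11} \approx -25.818$)
$\left(-3 + 12 \left(-3\right)\right) + F = \left(-3 + 12 \left(-3\right)\right) - \frac{284}{11} = \left(-3 - 36\right) - \frac{284}{11} = -39 - \frac{284}{11} = - \frac{713}{11}$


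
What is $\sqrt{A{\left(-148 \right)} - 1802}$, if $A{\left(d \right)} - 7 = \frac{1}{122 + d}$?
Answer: $\frac{i \sqrt{1213446}}{26} \approx 42.368 i$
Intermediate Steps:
$A{\left(d \right)} = 7 + \frac{1}{122 + d}$
$\sqrt{A{\left(-148 \right)} - 1802} = \sqrt{\frac{855 + 7 \left(-148\right)}{122 - 148} - 1802} = \sqrt{\frac{855 - 1036}{-26} - 1802} = \sqrt{\left(- \frac{1}{26}\right) \left(-181\right) - 1802} = \sqrt{\frac{181}{26} - 1802} = \sqrt{- \frac{46671}{26}} = \frac{i \sqrt{1213446}}{26}$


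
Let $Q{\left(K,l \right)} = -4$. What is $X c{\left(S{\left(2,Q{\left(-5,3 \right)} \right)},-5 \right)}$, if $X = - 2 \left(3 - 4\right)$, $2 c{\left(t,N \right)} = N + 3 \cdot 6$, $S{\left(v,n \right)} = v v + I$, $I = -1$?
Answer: $13$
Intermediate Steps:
$S{\left(v,n \right)} = -1 + v^{2}$ ($S{\left(v,n \right)} = v v - 1 = v^{2} - 1 = -1 + v^{2}$)
$c{\left(t,N \right)} = 9 + \frac{N}{2}$ ($c{\left(t,N \right)} = \frac{N + 3 \cdot 6}{2} = \frac{N + 18}{2} = \frac{18 + N}{2} = 9 + \frac{N}{2}$)
$X = 2$ ($X = \left(-2\right) \left(-1\right) = 2$)
$X c{\left(S{\left(2,Q{\left(-5,3 \right)} \right)},-5 \right)} = 2 \left(9 + \frac{1}{2} \left(-5\right)\right) = 2 \left(9 - \frac{5}{2}\right) = 2 \cdot \frac{13}{2} = 13$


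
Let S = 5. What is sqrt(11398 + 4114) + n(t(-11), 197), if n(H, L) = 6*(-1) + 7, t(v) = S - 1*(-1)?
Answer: 1 + 2*sqrt(3878) ≈ 125.55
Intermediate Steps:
t(v) = 6 (t(v) = 5 - 1*(-1) = 5 + 1 = 6)
n(H, L) = 1 (n(H, L) = -6 + 7 = 1)
sqrt(11398 + 4114) + n(t(-11), 197) = sqrt(11398 + 4114) + 1 = sqrt(15512) + 1 = 2*sqrt(3878) + 1 = 1 + 2*sqrt(3878)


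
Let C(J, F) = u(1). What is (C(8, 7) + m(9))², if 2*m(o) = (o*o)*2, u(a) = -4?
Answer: 5929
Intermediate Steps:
C(J, F) = -4
m(o) = o² (m(o) = ((o*o)*2)/2 = (o²*2)/2 = (2*o²)/2 = o²)
(C(8, 7) + m(9))² = (-4 + 9²)² = (-4 + 81)² = 77² = 5929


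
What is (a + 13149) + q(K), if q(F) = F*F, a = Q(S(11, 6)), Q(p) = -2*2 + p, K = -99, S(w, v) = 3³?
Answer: 22973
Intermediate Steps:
S(w, v) = 27
Q(p) = -4 + p
a = 23 (a = -4 + 27 = 23)
q(F) = F²
(a + 13149) + q(K) = (23 + 13149) + (-99)² = 13172 + 9801 = 22973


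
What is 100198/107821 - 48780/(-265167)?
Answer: 505217642/453818589 ≈ 1.1133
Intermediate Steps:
100198/107821 - 48780/(-265167) = 100198*(1/107821) - 48780*(-1/265167) = 14314/15403 + 5420/29463 = 505217642/453818589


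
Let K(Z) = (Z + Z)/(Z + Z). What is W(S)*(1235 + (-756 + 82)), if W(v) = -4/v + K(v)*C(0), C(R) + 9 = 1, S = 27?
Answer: -41140/9 ≈ -4571.1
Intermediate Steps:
K(Z) = 1 (K(Z) = (2*Z)/((2*Z)) = (2*Z)*(1/(2*Z)) = 1)
C(R) = -8 (C(R) = -9 + 1 = -8)
W(v) = -8 - 4/v (W(v) = -4/v + 1*(-8) = -4/v - 8 = -8 - 4/v)
W(S)*(1235 + (-756 + 82)) = (-8 - 4/27)*(1235 + (-756 + 82)) = (-8 - 4*1/27)*(1235 - 674) = (-8 - 4/27)*561 = -220/27*561 = -41140/9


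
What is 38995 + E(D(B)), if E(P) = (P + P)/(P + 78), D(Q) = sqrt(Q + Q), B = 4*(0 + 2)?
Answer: 1598799/41 ≈ 38995.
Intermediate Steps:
B = 8 (B = 4*2 = 8)
D(Q) = sqrt(2)*sqrt(Q) (D(Q) = sqrt(2*Q) = sqrt(2)*sqrt(Q))
E(P) = 2*P/(78 + P) (E(P) = (2*P)/(78 + P) = 2*P/(78 + P))
38995 + E(D(B)) = 38995 + 2*(sqrt(2)*sqrt(8))/(78 + sqrt(2)*sqrt(8)) = 38995 + 2*(sqrt(2)*(2*sqrt(2)))/(78 + sqrt(2)*(2*sqrt(2))) = 38995 + 2*4/(78 + 4) = 38995 + 2*4/82 = 38995 + 2*4*(1/82) = 38995 + 4/41 = 1598799/41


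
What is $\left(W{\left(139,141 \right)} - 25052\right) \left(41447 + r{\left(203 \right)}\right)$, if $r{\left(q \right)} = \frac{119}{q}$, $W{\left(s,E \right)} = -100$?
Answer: $- \frac{30232200960}{29} \approx -1.0425 \cdot 10^{9}$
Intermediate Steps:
$\left(W{\left(139,141 \right)} - 25052\right) \left(41447 + r{\left(203 \right)}\right) = \left(-100 - 25052\right) \left(41447 + \frac{119}{203}\right) = - 25152 \left(41447 + 119 \cdot \frac{1}{203}\right) = - 25152 \left(41447 + \frac{17}{29}\right) = \left(-25152\right) \frac{1201980}{29} = - \frac{30232200960}{29}$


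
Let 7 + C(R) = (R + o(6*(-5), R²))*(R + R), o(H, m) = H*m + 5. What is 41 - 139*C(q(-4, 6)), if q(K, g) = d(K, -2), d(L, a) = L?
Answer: -531634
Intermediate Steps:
o(H, m) = 5 + H*m
q(K, g) = K
C(R) = -7 + 2*R*(5 + R - 30*R²) (C(R) = -7 + (R + (5 + (6*(-5))*R²))*(R + R) = -7 + (R + (5 - 30*R²))*(2*R) = -7 + (5 + R - 30*R²)*(2*R) = -7 + 2*R*(5 + R - 30*R²))
41 - 139*C(q(-4, 6)) = 41 - 139*(-7 - 60*(-4)³ + 2*(-4)² + 10*(-4)) = 41 - 139*(-7 - 60*(-64) + 2*16 - 40) = 41 - 139*(-7 + 3840 + 32 - 40) = 41 - 139*3825 = 41 - 531675 = -531634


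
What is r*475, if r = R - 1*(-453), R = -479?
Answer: -12350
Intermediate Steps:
r = -26 (r = -479 - 1*(-453) = -479 + 453 = -26)
r*475 = -26*475 = -12350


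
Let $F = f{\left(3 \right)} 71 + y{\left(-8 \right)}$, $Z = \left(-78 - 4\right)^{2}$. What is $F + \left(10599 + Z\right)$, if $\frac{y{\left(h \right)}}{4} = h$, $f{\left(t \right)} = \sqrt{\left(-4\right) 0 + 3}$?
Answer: $17291 + 71 \sqrt{3} \approx 17414.0$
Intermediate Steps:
$Z = 6724$ ($Z = \left(-82\right)^{2} = 6724$)
$f{\left(t \right)} = \sqrt{3}$ ($f{\left(t \right)} = \sqrt{0 + 3} = \sqrt{3}$)
$y{\left(h \right)} = 4 h$
$F = -32 + 71 \sqrt{3}$ ($F = \sqrt{3} \cdot 71 + 4 \left(-8\right) = 71 \sqrt{3} - 32 = -32 + 71 \sqrt{3} \approx 90.976$)
$F + \left(10599 + Z\right) = \left(-32 + 71 \sqrt{3}\right) + \left(10599 + 6724\right) = \left(-32 + 71 \sqrt{3}\right) + 17323 = 17291 + 71 \sqrt{3}$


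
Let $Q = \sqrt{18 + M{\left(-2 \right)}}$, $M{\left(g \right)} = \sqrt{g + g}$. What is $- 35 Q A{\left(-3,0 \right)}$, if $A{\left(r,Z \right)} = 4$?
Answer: $- 140 \sqrt{18 + 2 i} \approx -594.88 - 32.948 i$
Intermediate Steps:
$M{\left(g \right)} = \sqrt{2} \sqrt{g}$ ($M{\left(g \right)} = \sqrt{2 g} = \sqrt{2} \sqrt{g}$)
$Q = \sqrt{18 + 2 i}$ ($Q = \sqrt{18 + \sqrt{2} \sqrt{-2}} = \sqrt{18 + \sqrt{2} i \sqrt{2}} = \sqrt{18 + 2 i} \approx 4.2492 + 0.23534 i$)
$- 35 Q A{\left(-3,0 \right)} = - 35 \sqrt{18 + 2 i} 4 = - 140 \sqrt{18 + 2 i}$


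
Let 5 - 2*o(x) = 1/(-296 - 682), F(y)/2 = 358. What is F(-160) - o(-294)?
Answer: 1395605/1956 ≈ 713.50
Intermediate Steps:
F(y) = 716 (F(y) = 2*358 = 716)
o(x) = 4891/1956 (o(x) = 5/2 - 1/(2*(-296 - 682)) = 5/2 - ½/(-978) = 5/2 - ½*(-1/978) = 5/2 + 1/1956 = 4891/1956)
F(-160) - o(-294) = 716 - 1*4891/1956 = 716 - 4891/1956 = 1395605/1956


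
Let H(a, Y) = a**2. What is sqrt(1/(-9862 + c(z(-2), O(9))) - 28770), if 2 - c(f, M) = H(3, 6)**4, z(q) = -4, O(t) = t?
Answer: I*sqrt(7757808679991)/16421 ≈ 169.62*I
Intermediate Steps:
c(f, M) = -6559 (c(f, M) = 2 - (3**2)**4 = 2 - 1*9**4 = 2 - 1*6561 = 2 - 6561 = -6559)
sqrt(1/(-9862 + c(z(-2), O(9))) - 28770) = sqrt(1/(-9862 - 6559) - 28770) = sqrt(1/(-16421) - 28770) = sqrt(-1/16421 - 28770) = sqrt(-472432171/16421) = I*sqrt(7757808679991)/16421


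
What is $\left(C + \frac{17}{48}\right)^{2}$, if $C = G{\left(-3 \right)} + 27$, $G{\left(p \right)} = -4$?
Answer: $\frac{1256641}{2304} \approx 545.42$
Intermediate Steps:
$C = 23$ ($C = -4 + 27 = 23$)
$\left(C + \frac{17}{48}\right)^{2} = \left(23 + \frac{17}{48}\right)^{2} = \left(\frac{1121}{48}\right)^{2} = \frac{1256641}{2304}$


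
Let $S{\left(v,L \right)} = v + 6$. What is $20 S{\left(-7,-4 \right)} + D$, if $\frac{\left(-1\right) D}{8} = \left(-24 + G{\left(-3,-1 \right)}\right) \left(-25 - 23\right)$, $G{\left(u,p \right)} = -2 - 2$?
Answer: $-10772$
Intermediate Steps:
$G{\left(u,p \right)} = -4$
$S{\left(v,L \right)} = 6 + v$
$D = -10752$ ($D = - 8 \left(-24 - 4\right) \left(-25 - 23\right) = - 8 \left(\left(-28\right) \left(-48\right)\right) = \left(-8\right) 1344 = -10752$)
$20 S{\left(-7,-4 \right)} + D = 20 \left(6 - 7\right) - 10752 = 20 \left(-1\right) - 10752 = -20 - 10752 = -10772$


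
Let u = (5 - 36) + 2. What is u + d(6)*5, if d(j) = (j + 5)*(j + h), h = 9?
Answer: 796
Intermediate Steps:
d(j) = (5 + j)*(9 + j) (d(j) = (j + 5)*(j + 9) = (5 + j)*(9 + j))
u = -29 (u = -31 + 2 = -29)
u + d(6)*5 = -29 + (45 + 6² + 14*6)*5 = -29 + (45 + 36 + 84)*5 = -29 + 165*5 = -29 + 825 = 796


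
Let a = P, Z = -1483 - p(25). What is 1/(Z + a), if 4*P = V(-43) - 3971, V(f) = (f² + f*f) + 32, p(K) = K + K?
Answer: -4/6373 ≈ -0.00062765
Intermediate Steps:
p(K) = 2*K
V(f) = 32 + 2*f² (V(f) = (f² + f²) + 32 = 2*f² + 32 = 32 + 2*f²)
P = -241/4 (P = ((32 + 2*(-43)²) - 3971)/4 = ((32 + 2*1849) - 3971)/4 = ((32 + 3698) - 3971)/4 = (3730 - 3971)/4 = (¼)*(-241) = -241/4 ≈ -60.250)
Z = -1533 (Z = -1483 - 2*25 = -1483 - 1*50 = -1483 - 50 = -1533)
a = -241/4 ≈ -60.250
1/(Z + a) = 1/(-1533 - 241/4) = 1/(-6373/4) = -4/6373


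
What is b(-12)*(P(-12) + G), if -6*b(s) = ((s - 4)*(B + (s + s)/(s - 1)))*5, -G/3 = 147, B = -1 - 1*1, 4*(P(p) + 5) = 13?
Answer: 35420/39 ≈ 908.21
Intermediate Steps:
P(p) = -7/4 (P(p) = -5 + (¼)*13 = -5 + 13/4 = -7/4)
B = -2 (B = -1 - 1 = -2)
G = -441 (G = -3*147 = -441)
b(s) = -5*(-4 + s)*(-2 + 2*s/(-1 + s))/6 (b(s) = -(s - 4)*(-2 + (s + s)/(s - 1))*5/6 = -(-4 + s)*(-2 + (2*s)/(-1 + s))*5/6 = -(-4 + s)*(-2 + 2*s/(-1 + s))*5/6 = -5*(-4 + s)*(-2 + 2*s/(-1 + s))/6)
b(-12)*(P(-12) + G) = (5*(4 - 1*(-12))/(3*(-1 - 12)))*(-7/4 - 441) = ((5/3)*(4 + 12)/(-13))*(-1771/4) = ((5/3)*(-1/13)*16)*(-1771/4) = -80/39*(-1771/4) = 35420/39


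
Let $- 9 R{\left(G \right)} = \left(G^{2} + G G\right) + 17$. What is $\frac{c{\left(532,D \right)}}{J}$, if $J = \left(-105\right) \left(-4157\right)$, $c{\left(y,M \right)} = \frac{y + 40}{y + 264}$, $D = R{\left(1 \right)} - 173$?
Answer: $\frac{143}{86860515} \approx 1.6463 \cdot 10^{-6}$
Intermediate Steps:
$R{\left(G \right)} = - \frac{17}{9} - \frac{2 G^{2}}{9}$ ($R{\left(G \right)} = - \frac{\left(G^{2} + G G\right) + 17}{9} = - \frac{\left(G^{2} + G^{2}\right) + 17}{9} = - \frac{2 G^{2} + 17}{9} = - \frac{17 + 2 G^{2}}{9} = - \frac{17}{9} - \frac{2 G^{2}}{9}$)
$D = - \frac{1576}{9}$ ($D = \left(- \frac{17}{9} - \frac{2 \cdot 1^{2}}{9}\right) - 173 = \left(- \frac{17}{9} - \frac{2}{9}\right) - 173 = - \frac{19}{9} - 173 = - \frac{1576}{9} \approx -175.11$)
$c{\left(y,M \right)} = \frac{40 + y}{264 + y}$
$J = 436485$
$\frac{c{\left(532,D \right)}}{J} = \frac{\frac{1}{264 + 532} \left(40 + 532\right)}{436485} = \frac{1}{796} \cdot 572 \cdot \frac{1}{436485} = \frac{143}{199} \cdot \frac{1}{436485} = \frac{143}{86860515}$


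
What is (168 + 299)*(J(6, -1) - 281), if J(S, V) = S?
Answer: -128425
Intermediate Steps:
(168 + 299)*(J(6, -1) - 281) = (168 + 299)*(6 - 281) = 467*(-275) = -128425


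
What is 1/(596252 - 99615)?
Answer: 1/496637 ≈ 2.0135e-6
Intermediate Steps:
1/(596252 - 99615) = 1/496637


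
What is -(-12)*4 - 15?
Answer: 33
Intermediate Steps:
-(-12)*4 - 15 = -12*(-4) - 15 = 48 - 15 = 33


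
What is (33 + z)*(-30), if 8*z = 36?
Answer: -1125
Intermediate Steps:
z = 9/2 (z = (⅛)*36 = 9/2 ≈ 4.5000)
(33 + z)*(-30) = (33 + 9/2)*(-30) = (75/2)*(-30) = -1125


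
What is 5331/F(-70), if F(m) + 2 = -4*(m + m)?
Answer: 1777/186 ≈ 9.5538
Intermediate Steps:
F(m) = -2 - 8*m (F(m) = -2 - 4*(m + m) = -2 - 8*m)
5331/F(-70) = 5331/(-2 - 8*(-70)) = 5331/(-2 + 560) = 5331/558 = 5331*(1/558) = 1777/186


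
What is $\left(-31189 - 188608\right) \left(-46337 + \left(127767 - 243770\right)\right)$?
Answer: $35681844980$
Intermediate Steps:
$\left(-31189 - 188608\right) \left(-46337 + \left(127767 - 243770\right)\right) = - 219797 \left(-46337 - 116003\right) = \left(-219797\right) \left(-162340\right) = 35681844980$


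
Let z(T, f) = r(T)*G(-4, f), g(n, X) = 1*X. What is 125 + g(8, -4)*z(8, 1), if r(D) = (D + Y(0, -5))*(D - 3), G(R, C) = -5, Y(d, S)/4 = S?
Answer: -1075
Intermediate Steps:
Y(d, S) = 4*S
g(n, X) = X
r(D) = (-20 + D)*(-3 + D) (r(D) = (D + 4*(-5))*(D - 3) = (D - 20)*(-3 + D) = (-20 + D)*(-3 + D))
z(T, f) = -300 - 5*T² + 115*T (z(T, f) = (60 + T² - 23*T)*(-5) = -300 - 5*T² + 115*T)
125 + g(8, -4)*z(8, 1) = 125 - 4*(-300 - 5*8² + 115*8) = 125 - 4*(-300 - 5*64 + 920) = 125 - 4*(-300 - 320 + 920) = 125 - 4*300 = 125 - 1200 = -1075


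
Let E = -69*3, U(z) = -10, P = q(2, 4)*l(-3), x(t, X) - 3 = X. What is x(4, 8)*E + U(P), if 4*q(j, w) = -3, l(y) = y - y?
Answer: -2287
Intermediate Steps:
l(y) = 0
q(j, w) = -3/4 (q(j, w) = (1/4)*(-3) = -3/4)
x(t, X) = 3 + X
P = 0 (P = -3/4*0 = 0)
E = -207
x(4, 8)*E + U(P) = (3 + 8)*(-207) - 10 = 11*(-207) - 10 = -2277 - 10 = -2287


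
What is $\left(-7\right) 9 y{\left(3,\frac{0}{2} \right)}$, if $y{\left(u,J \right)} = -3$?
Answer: $189$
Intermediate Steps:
$\left(-7\right) 9 y{\left(3,\frac{0}{2} \right)} = \left(-7\right) 9 \left(-3\right) = \left(-63\right) \left(-3\right) = 189$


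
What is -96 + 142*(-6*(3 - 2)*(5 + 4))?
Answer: -7764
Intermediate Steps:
-96 + 142*(-6*(3 - 2)*(5 + 4)) = -96 + 142*(-6*9) = -96 + 142*(-54) = -96 - 7668 = -7764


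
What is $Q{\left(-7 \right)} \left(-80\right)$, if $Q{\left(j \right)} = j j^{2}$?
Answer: $27440$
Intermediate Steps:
$Q{\left(j \right)} = j^{3}$
$Q{\left(-7 \right)} \left(-80\right) = \left(-7\right)^{3} \left(-80\right) = \left(-343\right) \left(-80\right) = 27440$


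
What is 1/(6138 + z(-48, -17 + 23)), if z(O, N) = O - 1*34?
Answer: 1/6056 ≈ 0.00016513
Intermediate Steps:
z(O, N) = -34 + O (z(O, N) = O - 34 = -34 + O)
1/(6138 + z(-48, -17 + 23)) = 1/(6138 + (-34 - 48)) = 1/(6138 - 82) = 1/6056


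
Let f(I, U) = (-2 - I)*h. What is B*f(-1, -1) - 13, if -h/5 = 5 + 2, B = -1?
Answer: -48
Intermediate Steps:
h = -35 (h = -5*(5 + 2) = -5*7 = -35)
f(I, U) = 70 + 35*I (f(I, U) = (-2 - I)*(-35) = 70 + 35*I)
B*f(-1, -1) - 13 = -(70 + 35*(-1)) - 13 = -(70 - 35) - 13 = -1*35 - 13 = -35 - 13 = -48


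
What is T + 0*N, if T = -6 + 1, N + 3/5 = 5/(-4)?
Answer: -5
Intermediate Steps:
N = -37/20 (N = -3/5 + 5/(-4) = -3/5 + 5*(-1/4) = -3/5 - 5/4 = -37/20 ≈ -1.8500)
T = -5
T + 0*N = -5 + 0*(-37/20) = -5 + 0 = -5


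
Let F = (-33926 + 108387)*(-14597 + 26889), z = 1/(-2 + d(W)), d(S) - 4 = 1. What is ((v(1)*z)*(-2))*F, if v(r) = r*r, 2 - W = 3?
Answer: -1830549224/3 ≈ -6.1018e+8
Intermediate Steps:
W = -1 (W = 2 - 1*3 = 2 - 3 = -1)
d(S) = 5 (d(S) = 4 + 1 = 5)
v(r) = r²
z = ⅓ (z = 1/(-2 + 5) = 1/3 = ⅓ ≈ 0.33333)
F = 915274612 (F = 74461*12292 = 915274612)
((v(1)*z)*(-2))*F = ((1²*(⅓))*(-2))*915274612 = ((1*(⅓))*(-2))*915274612 = ((⅓)*(-2))*915274612 = -⅔*915274612 = -1830549224/3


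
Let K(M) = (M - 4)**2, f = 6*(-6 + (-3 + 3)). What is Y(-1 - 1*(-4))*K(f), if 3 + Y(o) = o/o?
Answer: -3200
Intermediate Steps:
f = -36 (f = 6*(-6 + 0) = 6*(-6) = -36)
Y(o) = -2 (Y(o) = -3 + o/o = -3 + 1 = -2)
K(M) = (-4 + M)**2
Y(-1 - 1*(-4))*K(f) = -2*(-4 - 36)**2 = -2*(-40)**2 = -2*1600 = -3200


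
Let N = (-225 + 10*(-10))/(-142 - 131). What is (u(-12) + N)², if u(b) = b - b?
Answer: 625/441 ≈ 1.4172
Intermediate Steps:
u(b) = 0
N = 25/21 (N = (-225 - 100)/(-273) = -325*(-1/273) = 25/21 ≈ 1.1905)
(u(-12) + N)² = (0 + 25/21)² = (25/21)² = 625/441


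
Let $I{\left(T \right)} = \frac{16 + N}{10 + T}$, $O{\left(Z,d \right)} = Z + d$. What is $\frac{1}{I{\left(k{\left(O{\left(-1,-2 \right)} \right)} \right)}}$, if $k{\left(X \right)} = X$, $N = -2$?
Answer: $\frac{1}{2} \approx 0.5$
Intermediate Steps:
$I{\left(T \right)} = \frac{14}{10 + T}$ ($I{\left(T \right)} = \frac{16 - 2}{10 + T} = \frac{14}{10 + T}$)
$\frac{1}{I{\left(k{\left(O{\left(-1,-2 \right)} \right)} \right)}} = \frac{1}{14 \frac{1}{10 - 3}} = \frac{1}{14 \cdot \frac{1}{7}} = \frac{1}{2}$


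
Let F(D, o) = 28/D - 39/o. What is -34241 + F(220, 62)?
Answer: -116763521/3410 ≈ -34242.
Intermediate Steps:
F(D, o) = -39/o + 28/D
-34241 + F(220, 62) = -34241 + (-39/62 + 28/220) = -34241 + (-39*1/62 + 28*(1/220)) = -34241 + (-39/62 + 7/55) = -34241 - 1711/3410 = -116763521/3410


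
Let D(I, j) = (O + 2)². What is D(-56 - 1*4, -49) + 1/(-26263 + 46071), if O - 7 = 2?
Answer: 2396769/19808 ≈ 121.00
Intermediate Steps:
O = 9 (O = 7 + 2 = 9)
D(I, j) = 121 (D(I, j) = (9 + 2)² = 11² = 121)
D(-56 - 1*4, -49) + 1/(-26263 + 46071) = 121 + 1/(-26263 + 46071) = 121 + 1/19808 = 2396769/19808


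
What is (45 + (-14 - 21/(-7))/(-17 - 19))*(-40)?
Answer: -16310/9 ≈ -1812.2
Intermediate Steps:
(45 + (-14 - 21/(-7))/(-17 - 19))*(-40) = (45 + (-14 - 21*(-⅐))/(-36))*(-40) = (45 + (-14 + 3)*(-1/36))*(-40) = (45 - 11*(-1/36))*(-40) = (45 + 11/36)*(-40) = (1631/36)*(-40) = -16310/9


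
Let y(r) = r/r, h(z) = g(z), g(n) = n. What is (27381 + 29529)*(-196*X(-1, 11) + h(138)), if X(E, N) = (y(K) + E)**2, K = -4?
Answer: 7853580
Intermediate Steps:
h(z) = z
y(r) = 1
X(E, N) = (1 + E)**2
(27381 + 29529)*(-196*X(-1, 11) + h(138)) = (27381 + 29529)*(-196*(1 - 1)**2 + 138) = 56910*(-196*0**2 + 138) = 56910*(-196*0 + 138) = 56910*(0 + 138) = 56910*138 = 7853580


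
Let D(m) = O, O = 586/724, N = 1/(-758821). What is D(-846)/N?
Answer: -222334553/362 ≈ -6.1418e+5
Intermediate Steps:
N = -1/758821 ≈ -1.3178e-6
O = 293/362 (O = 586*(1/724) = 293/362 ≈ 0.80939)
D(m) = 293/362
D(-846)/N = 293/(362*(-1/758821)) = (293/362)*(-758821) = -222334553/362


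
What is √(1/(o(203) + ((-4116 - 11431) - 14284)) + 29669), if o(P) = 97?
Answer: √26230681990030/29734 ≈ 172.25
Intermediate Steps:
√(1/(o(203) + ((-4116 - 11431) - 14284)) + 29669) = √(1/(97 + ((-4116 - 11431) - 14284)) + 29669) = √(1/(97 + (-15547 - 14284)) + 29669) = √(1/(97 - 29831) + 29669) = √(1/(-29734) + 29669) = √(-1/29734 + 29669) = √(882178045/29734) = √26230681990030/29734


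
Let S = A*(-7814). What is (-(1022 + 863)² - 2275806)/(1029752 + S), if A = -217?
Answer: -5829031/2725390 ≈ -2.1388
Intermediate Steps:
S = 1695638 (S = -217*(-7814) = 1695638)
(-(1022 + 863)² - 2275806)/(1029752 + S) = (-(1022 + 863)² - 2275806)/(1029752 + 1695638) = (-1*1885² - 2275806)/2725390 = (-1*3553225 - 2275806)*(1/2725390) = (-3553225 - 2275806)*(1/2725390) = -5829031*1/2725390 = -5829031/2725390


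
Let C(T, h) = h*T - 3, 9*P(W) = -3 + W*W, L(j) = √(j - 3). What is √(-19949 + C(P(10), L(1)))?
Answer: √(-179568 + 97*I*√2)/3 ≈ 0.053954 + 141.25*I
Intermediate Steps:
L(j) = √(-3 + j)
P(W) = -⅓ + W²/9 (P(W) = (-3 + W*W)/9 = (-3 + W²)/9 = -⅓ + W²/9)
C(T, h) = -3 + T*h (C(T, h) = T*h - 3 = -3 + T*h)
√(-19949 + C(P(10), L(1))) = √(-19949 + (-3 + (-⅓ + (⅑)*10²)*√(-3 + 1))) = √(-19949 + (-3 + (-⅓ + (⅑)*100)*√(-2))) = √(-19949 + (-3 + (-⅓ + 100/9)*(I*√2))) = √(-19949 + (-3 + 97*(I*√2)/9)) = √(-19949 + (-3 + 97*I*√2/9)) = √(-19952 + 97*I*√2/9)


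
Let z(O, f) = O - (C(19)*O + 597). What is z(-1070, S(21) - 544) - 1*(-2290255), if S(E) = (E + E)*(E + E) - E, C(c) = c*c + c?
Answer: 2695188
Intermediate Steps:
C(c) = c + c² (C(c) = c² + c = c + c²)
S(E) = -E + 4*E² (S(E) = (2*E)*(2*E) - E = 4*E² - E = -E + 4*E²)
z(O, f) = -597 - 379*O (z(O, f) = O - ((19*(1 + 19))*O + 597) = O - ((19*20)*O + 597) = O - (380*O + 597) = O - (597 + 380*O) = O + (-597 - 380*O) = -597 - 379*O)
z(-1070, S(21) - 544) - 1*(-2290255) = (-597 - 379*(-1070)) - 1*(-2290255) = (-597 + 405530) + 2290255 = 404933 + 2290255 = 2695188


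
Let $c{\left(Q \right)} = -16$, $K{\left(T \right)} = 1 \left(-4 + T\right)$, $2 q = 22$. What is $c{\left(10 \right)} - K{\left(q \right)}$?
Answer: $-23$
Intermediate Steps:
$q = 11$ ($q = \frac{1}{2} \cdot 22 = 11$)
$K{\left(T \right)} = -4 + T$
$c{\left(10 \right)} - K{\left(q \right)} = -16 - \left(-4 + 11\right) = -16 - 7 = -23$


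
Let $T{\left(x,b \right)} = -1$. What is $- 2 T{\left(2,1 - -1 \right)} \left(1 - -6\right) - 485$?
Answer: $-471$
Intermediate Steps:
$- 2 T{\left(2,1 - -1 \right)} \left(1 - -6\right) - 485 = \left(-2\right) \left(-1\right) \left(1 - -6\right) - 485 = 2 \left(1 + 6\right) - 485 = 2 \cdot 7 - 485 = 14 - 485 = -471$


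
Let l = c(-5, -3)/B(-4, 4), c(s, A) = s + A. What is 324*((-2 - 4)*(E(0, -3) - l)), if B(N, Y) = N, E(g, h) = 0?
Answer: 3888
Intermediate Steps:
c(s, A) = A + s
l = 2 (l = (-3 - 5)/(-4) = -8*(-¼) = 2)
324*((-2 - 4)*(E(0, -3) - l)) = 324*((-2 - 4)*(0 - 1*2)) = 324*(-6*(0 - 2)) = 324*(-6*(-2)) = 324*12 = 3888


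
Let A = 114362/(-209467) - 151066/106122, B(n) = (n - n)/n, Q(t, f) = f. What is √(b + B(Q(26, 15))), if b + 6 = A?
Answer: I*√984491633306378026605/11114528487 ≈ 2.823*I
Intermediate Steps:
B(n) = 0 (B(n) = 0/n = 0)
A = -21889832993/11114528487 (A = 114362*(-1/209467) - 151066*1/106122 = -114362/209467 - 75533/53061 = -21889832993/11114528487 ≈ -1.9695)
b = -88577003915/11114528487 (b = -6 - 21889832993/11114528487 = -88577003915/11114528487 ≈ -7.9695)
√(b + B(Q(26, 15))) = √(-88577003915/11114528487 + 0) = √(-88577003915/11114528487) = I*√984491633306378026605/11114528487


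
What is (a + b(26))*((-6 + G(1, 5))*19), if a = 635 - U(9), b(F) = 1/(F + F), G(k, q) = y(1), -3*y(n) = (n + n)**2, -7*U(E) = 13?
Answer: -48451007/546 ≈ -88738.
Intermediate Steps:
U(E) = -13/7 (U(E) = -1/7*13 = -13/7)
y(n) = -4*n**2/3 (y(n) = -(n + n)**2/3 = -4*n**2/3)
G(k, q) = -4/3 (G(k, q) = -4/3*1**2 = -4/3*1 = -4/3)
b(F) = 1/(2*F)
a = 4458/7 (a = 635 - 1*(-13/7) = 635 + 13/7 = 4458/7 ≈ 636.86)
(a + b(26))*((-6 + G(1, 5))*19) = (4458/7 + (1/2)/26)*((-6 - 4/3)*19) = (4458/7 + (1/2)*(1/26))*(-22/3*19) = (4458/7 + 1/52)*(-418/3) = (231823/364)*(-418/3) = -48451007/546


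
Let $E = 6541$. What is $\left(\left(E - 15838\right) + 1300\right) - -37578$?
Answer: $29581$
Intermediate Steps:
$\left(\left(E - 15838\right) + 1300\right) - -37578 = \left(\left(6541 - 15838\right) + 1300\right) - -37578 = \left(-9297 + 1300\right) + 37578 = -7997 + 37578 = 29581$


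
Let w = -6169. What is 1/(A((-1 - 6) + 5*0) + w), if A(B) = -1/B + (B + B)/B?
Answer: -7/43168 ≈ -0.00016216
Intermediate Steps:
A(B) = 2 - 1/B (A(B) = -1/B + (2*B)/B = -1/B + 2 = 2 - 1/B)
1/(A((-1 - 6) + 5*0) + w) = 1/((2 - 1/((-1 - 6) + 5*0)) - 6169) = 1/((2 - 1/(-7 + 0)) - 6169) = 1/((2 - 1/(-7)) - 6169) = 1/((2 - 1*(-1/7)) - 6169) = 1/((2 + 1/7) - 6169) = 1/(15/7 - 6169) = 1/(-43168/7) = -7/43168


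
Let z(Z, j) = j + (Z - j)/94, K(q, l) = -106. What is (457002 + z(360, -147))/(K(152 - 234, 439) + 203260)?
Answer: 14314959/6365492 ≈ 2.2488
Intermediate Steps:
z(Z, j) = Z/94 + 93*j/94 (z(Z, j) = j + (Z - j)*(1/94) = j + (-j/94 + Z/94) = Z/94 + 93*j/94)
(457002 + z(360, -147))/(K(152 - 234, 439) + 203260) = (457002 + ((1/94)*360 + (93/94)*(-147)))/(-106 + 203260) = (457002 + (180/47 - 13671/94))/203154 = (457002 - 13311/94)*(1/203154) = (42944877/94)*(1/203154) = 14314959/6365492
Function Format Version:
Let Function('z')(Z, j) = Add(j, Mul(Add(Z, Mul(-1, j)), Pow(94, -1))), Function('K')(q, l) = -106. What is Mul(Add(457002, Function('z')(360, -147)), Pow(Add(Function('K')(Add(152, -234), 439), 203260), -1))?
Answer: Rational(14314959, 6365492) ≈ 2.2488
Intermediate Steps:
Function('z')(Z, j) = Add(Mul(Rational(1, 94), Z), Mul(Rational(93, 94), j)) (Function('z')(Z, j) = Add(j, Mul(Add(Z, Mul(-1, j)), Rational(1, 94))) = Add(j, Add(Mul(Rational(-1, 94), j), Mul(Rational(1, 94), Z))) = Add(Mul(Rational(1, 94), Z), Mul(Rational(93, 94), j)))
Mul(Add(457002, Function('z')(360, -147)), Pow(Add(Function('K')(Add(152, -234), 439), 203260), -1)) = Mul(Add(457002, Add(Mul(Rational(1, 94), 360), Mul(Rational(93, 94), -147))), Pow(Add(-106, 203260), -1)) = Mul(Add(457002, Add(Rational(180, 47), Rational(-13671, 94))), Pow(203154, -1)) = Mul(Add(457002, Rational(-13311, 94)), Rational(1, 203154)) = Mul(Rational(42944877, 94), Rational(1, 203154)) = Rational(14314959, 6365492)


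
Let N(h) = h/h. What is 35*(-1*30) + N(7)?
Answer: -1049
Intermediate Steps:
N(h) = 1
35*(-1*30) + N(7) = 35*(-1*30) + 1 = 35*(-30) + 1 = -1050 + 1 = -1049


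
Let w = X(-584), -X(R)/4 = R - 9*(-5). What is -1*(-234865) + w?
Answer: 237021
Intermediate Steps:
X(R) = -180 - 4*R (X(R) = -4*(R - 9*(-5)) = -4*(R + 45) = -4*(45 + R) = -180 - 4*R)
w = 2156 (w = -180 - 4*(-584) = -180 + 2336 = 2156)
-1*(-234865) + w = -1*(-234865) + 2156 = 234865 + 2156 = 237021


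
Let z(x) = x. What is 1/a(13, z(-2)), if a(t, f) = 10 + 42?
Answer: 1/52 ≈ 0.019231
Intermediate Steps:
a(t, f) = 52
1/a(13, z(-2)) = 1/52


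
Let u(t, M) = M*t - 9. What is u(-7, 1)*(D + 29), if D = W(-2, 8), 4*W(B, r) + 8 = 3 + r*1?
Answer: -476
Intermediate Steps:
W(B, r) = -5/4 + r/4 (W(B, r) = -2 + (3 + r*1)/4 = -2 + (3 + r)/4 = -2 + (¾ + r/4) = -5/4 + r/4)
u(t, M) = -9 + M*t
D = ¾ (D = -5/4 + (¼)*8 = -5/4 + 2 = ¾ ≈ 0.75000)
u(-7, 1)*(D + 29) = (-9 + 1*(-7))*(¾ + 29) = (-9 - 7)*(119/4) = -16*119/4 = -476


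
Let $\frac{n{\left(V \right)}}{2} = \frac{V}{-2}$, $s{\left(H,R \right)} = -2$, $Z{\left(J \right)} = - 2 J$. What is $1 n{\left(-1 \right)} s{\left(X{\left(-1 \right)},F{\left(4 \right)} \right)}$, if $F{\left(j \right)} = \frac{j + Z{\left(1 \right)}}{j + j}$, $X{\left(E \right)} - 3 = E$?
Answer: $-2$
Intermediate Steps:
$X{\left(E \right)} = 3 + E$
$F{\left(j \right)} = \frac{-2 + j}{2 j}$ ($F{\left(j \right)} = \frac{j - 2}{j + j} = \frac{j - 2}{2 j} = \left(-2 + j\right) \frac{1}{2 j} = \frac{-2 + j}{2 j}$)
$n{\left(V \right)} = - V$ ($n{\left(V \right)} = 2 \frac{V}{-2} = 2 V \left(- \frac{1}{2}\right) = 2 \left(- \frac{V}{2}\right) = - V$)
$1 n{\left(-1 \right)} s{\left(X{\left(-1 \right)},F{\left(4 \right)} \right)} = 1 \left(\left(-1\right) \left(-1\right)\right) \left(-2\right) = 1 \cdot 1 \left(-2\right) = 1 \left(-2\right) = -2$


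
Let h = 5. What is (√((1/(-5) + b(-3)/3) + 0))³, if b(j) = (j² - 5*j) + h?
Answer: 142*√2130/225 ≈ 29.127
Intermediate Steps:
b(j) = 5 + j² - 5*j (b(j) = (j² - 5*j) + 5 = 5 + j² - 5*j)
(√((1/(-5) + b(-3)/3) + 0))³ = (√((1/(-5) + (5 + (-3)² - 5*(-3))/3) + 0))³ = (√((1*(-⅕) + (5 + 9 + 15)*(⅓)) + 0))³ = (√((-⅕ + 29*(⅓)) + 0))³ = (√((-⅕ + 29/3) + 0))³ = (√(142/15 + 0))³ = (√(142/15))³ = (√2130/15)³ = 142*√2130/225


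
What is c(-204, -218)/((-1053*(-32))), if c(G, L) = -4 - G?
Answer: 25/4212 ≈ 0.0059354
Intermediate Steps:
c(-204, -218)/((-1053*(-32))) = (-4 - 1*(-204))/((-1053*(-32))) = (-4 + 204)/33696 = 200*(1/33696) = 25/4212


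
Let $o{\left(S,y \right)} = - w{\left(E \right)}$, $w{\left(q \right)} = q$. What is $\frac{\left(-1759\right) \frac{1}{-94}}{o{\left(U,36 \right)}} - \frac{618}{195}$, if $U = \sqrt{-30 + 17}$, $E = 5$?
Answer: $- \frac{42231}{6110} \approx -6.9118$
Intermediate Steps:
$U = i \sqrt{13}$ ($U = \sqrt{-13} = i \sqrt{13} \approx 3.6056 i$)
$o{\left(S,y \right)} = -5$ ($o{\left(S,y \right)} = \left(-1\right) 5 = -5$)
$\frac{\left(-1759\right) \frac{1}{-94}}{o{\left(U,36 \right)}} - \frac{618}{195} = \frac{\left(-1759\right) \frac{1}{-94}}{-5} - \frac{618}{195} = \left(-1759\right) \left(- \frac{1}{94}\right) \left(- \frac{1}{5}\right) - \frac{206}{65} = \frac{1759}{94} \left(- \frac{1}{5}\right) - \frac{206}{65} = - \frac{1759}{470} - \frac{206}{65} = - \frac{42231}{6110}$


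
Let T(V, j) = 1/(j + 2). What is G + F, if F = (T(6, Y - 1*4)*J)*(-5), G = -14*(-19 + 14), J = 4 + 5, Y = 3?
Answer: 25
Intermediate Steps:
T(V, j) = 1/(2 + j)
J = 9
G = 70 (G = -14*(-5) = 70)
F = -45 (F = (9/(2 + (3 - 1*4)))*(-5) = (9/(2 + (3 - 4)))*(-5) = (9/(2 - 1))*(-5) = (9/1)*(-5) = (1*9)*(-5) = 9*(-5) = -45)
G + F = 70 - 45 = 25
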